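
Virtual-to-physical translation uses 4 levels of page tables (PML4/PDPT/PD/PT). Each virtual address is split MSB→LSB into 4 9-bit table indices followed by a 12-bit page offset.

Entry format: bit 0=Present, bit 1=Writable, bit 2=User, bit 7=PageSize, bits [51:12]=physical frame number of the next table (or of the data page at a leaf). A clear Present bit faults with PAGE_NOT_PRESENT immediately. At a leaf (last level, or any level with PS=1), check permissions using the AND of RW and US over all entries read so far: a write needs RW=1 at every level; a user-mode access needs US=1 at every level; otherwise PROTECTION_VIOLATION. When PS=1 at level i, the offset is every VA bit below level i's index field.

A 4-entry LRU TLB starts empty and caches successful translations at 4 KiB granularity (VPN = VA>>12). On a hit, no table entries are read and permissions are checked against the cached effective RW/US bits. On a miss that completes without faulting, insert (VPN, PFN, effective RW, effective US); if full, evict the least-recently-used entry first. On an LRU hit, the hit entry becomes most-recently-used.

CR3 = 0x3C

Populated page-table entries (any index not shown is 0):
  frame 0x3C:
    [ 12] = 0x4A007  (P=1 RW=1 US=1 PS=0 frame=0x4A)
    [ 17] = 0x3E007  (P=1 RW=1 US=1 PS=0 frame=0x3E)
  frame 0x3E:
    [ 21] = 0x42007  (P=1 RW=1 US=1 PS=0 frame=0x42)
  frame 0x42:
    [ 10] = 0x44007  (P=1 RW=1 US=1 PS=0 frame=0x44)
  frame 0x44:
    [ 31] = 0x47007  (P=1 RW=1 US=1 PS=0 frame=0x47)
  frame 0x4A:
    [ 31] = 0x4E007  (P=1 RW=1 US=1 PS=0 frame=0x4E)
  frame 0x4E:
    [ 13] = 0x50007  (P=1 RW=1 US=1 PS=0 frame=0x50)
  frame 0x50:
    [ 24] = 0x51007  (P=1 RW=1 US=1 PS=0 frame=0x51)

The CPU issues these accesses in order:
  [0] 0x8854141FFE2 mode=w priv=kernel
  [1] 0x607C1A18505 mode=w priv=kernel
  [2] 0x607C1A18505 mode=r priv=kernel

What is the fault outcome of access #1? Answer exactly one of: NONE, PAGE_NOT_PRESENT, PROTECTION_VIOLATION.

Walk each access:
#0 VA=0x8854141FFE2 (w,kernel):
  L0 @0x3C[17] → 0x3E007  P=1,RW=1,US=1,PS=0
  L1 @0x3E[21] → 0x42007  P=1,RW=1,US=1,PS=0
  L2 @0x42[10] → 0x44007  P=1,RW=1,US=1,PS=0
  L3 @0x44[31] → 0x47007  P=1,RW=1,US=1,PS=0
  → PA=0x47FE2  (4 entries read)
#1 VA=0x607C1A18505 (w,kernel):
  L0 @0x3C[12] → 0x4A007  P=1,RW=1,US=1,PS=0
  L1 @0x4A[31] → 0x4E007  P=1,RW=1,US=1,PS=0
  L2 @0x4E[13] → 0x50007  P=1,RW=1,US=1,PS=0
  L3 @0x50[24] → 0x51007  P=1,RW=1,US=1,PS=0
  → PA=0x51505  (4 entries read)
#2 VA=0x607C1A18505 (r,kernel):
  TLB hit vpn=0x607C1A18 → PA=0x51505

Access #1 fault: NONE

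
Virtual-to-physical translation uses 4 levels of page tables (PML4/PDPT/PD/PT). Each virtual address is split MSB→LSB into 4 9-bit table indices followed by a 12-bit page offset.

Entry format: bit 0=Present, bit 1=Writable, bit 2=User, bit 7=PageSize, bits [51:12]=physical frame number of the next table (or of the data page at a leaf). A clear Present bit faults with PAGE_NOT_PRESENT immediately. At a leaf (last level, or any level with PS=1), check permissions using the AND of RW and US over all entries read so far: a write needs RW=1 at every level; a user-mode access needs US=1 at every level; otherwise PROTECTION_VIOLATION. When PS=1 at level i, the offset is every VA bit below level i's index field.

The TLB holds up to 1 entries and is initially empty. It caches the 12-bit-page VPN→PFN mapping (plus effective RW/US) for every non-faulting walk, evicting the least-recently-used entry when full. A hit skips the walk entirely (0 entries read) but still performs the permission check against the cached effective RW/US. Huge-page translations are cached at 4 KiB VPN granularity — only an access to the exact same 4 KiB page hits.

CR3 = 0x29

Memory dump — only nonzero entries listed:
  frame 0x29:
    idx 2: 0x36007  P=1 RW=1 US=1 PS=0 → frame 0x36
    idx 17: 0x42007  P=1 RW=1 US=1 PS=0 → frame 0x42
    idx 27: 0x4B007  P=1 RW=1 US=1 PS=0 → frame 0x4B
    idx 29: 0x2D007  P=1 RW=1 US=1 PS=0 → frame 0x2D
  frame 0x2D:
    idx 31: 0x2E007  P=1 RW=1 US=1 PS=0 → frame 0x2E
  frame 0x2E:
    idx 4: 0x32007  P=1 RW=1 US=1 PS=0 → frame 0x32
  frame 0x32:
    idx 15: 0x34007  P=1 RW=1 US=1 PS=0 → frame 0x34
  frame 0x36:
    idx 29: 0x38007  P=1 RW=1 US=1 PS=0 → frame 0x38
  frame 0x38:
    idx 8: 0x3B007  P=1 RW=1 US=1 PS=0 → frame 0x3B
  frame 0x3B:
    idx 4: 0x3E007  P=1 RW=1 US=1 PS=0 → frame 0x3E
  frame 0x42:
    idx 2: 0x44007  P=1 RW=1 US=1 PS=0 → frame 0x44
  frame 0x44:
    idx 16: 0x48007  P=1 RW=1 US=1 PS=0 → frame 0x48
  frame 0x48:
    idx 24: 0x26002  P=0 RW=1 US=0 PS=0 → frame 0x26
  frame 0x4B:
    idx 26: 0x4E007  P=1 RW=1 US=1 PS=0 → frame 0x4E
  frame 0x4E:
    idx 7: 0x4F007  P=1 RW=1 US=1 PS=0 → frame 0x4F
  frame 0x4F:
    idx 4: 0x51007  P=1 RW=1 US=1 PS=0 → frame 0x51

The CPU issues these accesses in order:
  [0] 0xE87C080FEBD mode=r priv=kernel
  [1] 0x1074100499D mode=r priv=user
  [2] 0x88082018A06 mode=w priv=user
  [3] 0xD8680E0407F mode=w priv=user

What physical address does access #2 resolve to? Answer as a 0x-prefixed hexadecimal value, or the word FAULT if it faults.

Walk each access:
#0 VA=0xE87C080FEBD (r,kernel):
  lvl0: tbl 0x29, slot 29 ⇒ 0x2D007 (P1/RW1/US1/PS0)
  lvl1: tbl 0x2D, slot 31 ⇒ 0x2E007 (P1/RW1/US1/PS0)
  lvl2: tbl 0x2E, slot 4 ⇒ 0x32007 (P1/RW1/US1/PS0)
  lvl3: tbl 0x32, slot 15 ⇒ 0x34007 (P1/RW1/US1/PS0)
  ✓ 0x34EBD  — 4 lookups
#1 VA=0x1074100499D (r,user):
  lvl0: tbl 0x29, slot 2 ⇒ 0x36007 (P1/RW1/US1/PS0)
  lvl1: tbl 0x36, slot 29 ⇒ 0x38007 (P1/RW1/US1/PS0)
  lvl2: tbl 0x38, slot 8 ⇒ 0x3B007 (P1/RW1/US1/PS0)
  lvl3: tbl 0x3B, slot 4 ⇒ 0x3E007 (P1/RW1/US1/PS0)
  ✓ 0x3E99D  — 4 lookups
#2 VA=0x88082018A06 (w,user):
  lvl0: tbl 0x29, slot 17 ⇒ 0x42007 (P1/RW1/US1/PS0)
  lvl1: tbl 0x42, slot 2 ⇒ 0x44007 (P1/RW1/US1/PS0)
  lvl2: tbl 0x44, slot 16 ⇒ 0x48007 (P1/RW1/US1/PS0)
  lvl3: tbl 0x48, slot 24 ⇒ 0x26002 (P0/RW1/US0/PS0)
  ✗ PAGE_NOT_PRESENT  [4 reads]
#3 VA=0xD8680E0407F (w,user):
  lvl0: tbl 0x29, slot 27 ⇒ 0x4B007 (P1/RW1/US1/PS0)
  lvl1: tbl 0x4B, slot 26 ⇒ 0x4E007 (P1/RW1/US1/PS0)
  lvl2: tbl 0x4E, slot 7 ⇒ 0x4F007 (P1/RW1/US1/PS0)
  lvl3: tbl 0x4F, slot 4 ⇒ 0x51007 (P1/RW1/US1/PS0)
  ✓ 0x5107F  — 4 lookups

Access #2 PA: FAULT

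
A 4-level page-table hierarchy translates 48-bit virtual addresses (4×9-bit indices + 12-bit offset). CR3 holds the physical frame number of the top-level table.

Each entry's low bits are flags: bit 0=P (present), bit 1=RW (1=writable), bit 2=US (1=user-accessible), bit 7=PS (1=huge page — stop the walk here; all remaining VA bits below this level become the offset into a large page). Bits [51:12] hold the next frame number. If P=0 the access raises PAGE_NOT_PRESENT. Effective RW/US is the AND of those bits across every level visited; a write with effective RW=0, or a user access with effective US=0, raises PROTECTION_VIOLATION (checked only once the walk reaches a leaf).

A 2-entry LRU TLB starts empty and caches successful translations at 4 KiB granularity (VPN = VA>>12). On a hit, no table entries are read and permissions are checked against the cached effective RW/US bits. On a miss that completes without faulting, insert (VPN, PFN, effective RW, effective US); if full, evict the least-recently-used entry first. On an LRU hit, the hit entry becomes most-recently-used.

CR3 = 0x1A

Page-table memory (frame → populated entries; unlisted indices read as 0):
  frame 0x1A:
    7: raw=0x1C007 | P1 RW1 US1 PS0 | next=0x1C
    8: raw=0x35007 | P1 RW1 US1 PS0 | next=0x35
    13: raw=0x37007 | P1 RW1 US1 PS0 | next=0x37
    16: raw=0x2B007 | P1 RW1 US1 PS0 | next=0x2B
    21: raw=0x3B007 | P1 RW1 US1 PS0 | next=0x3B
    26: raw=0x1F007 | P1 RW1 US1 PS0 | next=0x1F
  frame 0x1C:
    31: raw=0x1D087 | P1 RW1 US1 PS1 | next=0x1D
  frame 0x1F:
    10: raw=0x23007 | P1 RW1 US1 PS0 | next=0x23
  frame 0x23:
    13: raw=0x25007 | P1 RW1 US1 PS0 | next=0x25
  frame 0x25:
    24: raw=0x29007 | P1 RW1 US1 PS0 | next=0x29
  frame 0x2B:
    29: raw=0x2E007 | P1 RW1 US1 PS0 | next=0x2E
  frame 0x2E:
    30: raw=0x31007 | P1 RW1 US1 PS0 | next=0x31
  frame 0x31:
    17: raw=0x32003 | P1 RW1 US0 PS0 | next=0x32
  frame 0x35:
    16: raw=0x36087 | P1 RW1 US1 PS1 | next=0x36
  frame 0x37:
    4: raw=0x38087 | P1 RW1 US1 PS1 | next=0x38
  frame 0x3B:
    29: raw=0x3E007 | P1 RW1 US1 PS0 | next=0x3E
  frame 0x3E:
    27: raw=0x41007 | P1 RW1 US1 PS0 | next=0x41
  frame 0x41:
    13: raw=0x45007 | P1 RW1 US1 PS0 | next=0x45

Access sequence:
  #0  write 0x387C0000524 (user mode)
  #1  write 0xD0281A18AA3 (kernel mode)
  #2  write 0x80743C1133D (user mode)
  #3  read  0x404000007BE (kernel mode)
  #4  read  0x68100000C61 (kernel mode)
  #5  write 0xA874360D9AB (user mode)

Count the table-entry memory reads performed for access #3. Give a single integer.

Per-access translation:
#0 VA=0x387C0000524 (w,user):
  L0: frame=0x1A idx=7 entry=0x1C007 [P=1 RW=1 US=1 PS=0]
  L1: frame=0x1C idx=31 entry=0x1D087 [P=1 RW=1 US=1 PS=1]
  → PA=0x1D524 (huge @L1)  (2 entries read)
#1 VA=0xD0281A18AA3 (w,kernel):
  L0: frame=0x1A idx=26 entry=0x1F007 [P=1 RW=1 US=1 PS=0]
  L1: frame=0x1F idx=10 entry=0x23007 [P=1 RW=1 US=1 PS=0]
  L2: frame=0x23 idx=13 entry=0x25007 [P=1 RW=1 US=1 PS=0]
  L3: frame=0x25 idx=24 entry=0x29007 [P=1 RW=1 US=1 PS=0]
  → PA=0x29AA3  (4 entries read)
#2 VA=0x80743C1133D (w,user):
  L0: frame=0x1A idx=16 entry=0x2B007 [P=1 RW=1 US=1 PS=0]
  L1: frame=0x2B idx=29 entry=0x2E007 [P=1 RW=1 US=1 PS=0]
  L2: frame=0x2E idx=30 entry=0x31007 [P=1 RW=1 US=1 PS=0]
  L3: frame=0x31 idx=17 entry=0x32003 [P=1 RW=1 US=0 PS=0]
  ✗ PROTECTION_VIOLATION  [4 reads]
#3 VA=0x404000007BE (r,kernel):
  L0: frame=0x1A idx=8 entry=0x35007 [P=1 RW=1 US=1 PS=0]
  L1: frame=0x35 idx=16 entry=0x36087 [P=1 RW=1 US=1 PS=1]
  → PA=0x367BE (huge @L1)  (2 entries read)
#4 VA=0x68100000C61 (r,kernel):
  L0: frame=0x1A idx=13 entry=0x37007 [P=1 RW=1 US=1 PS=0]
  L1: frame=0x37 idx=4 entry=0x38087 [P=1 RW=1 US=1 PS=1]
  → PA=0x38C61 (huge @L1)  (2 entries read)
#5 VA=0xA874360D9AB (w,user):
  L0: frame=0x1A idx=21 entry=0x3B007 [P=1 RW=1 US=1 PS=0]
  L1: frame=0x3B idx=29 entry=0x3E007 [P=1 RW=1 US=1 PS=0]
  L2: frame=0x3E idx=27 entry=0x41007 [P=1 RW=1 US=1 PS=0]
  L3: frame=0x41 idx=13 entry=0x45007 [P=1 RW=1 US=1 PS=0]
  → PA=0x459AB  (4 entries read)

Entries read for #3: 2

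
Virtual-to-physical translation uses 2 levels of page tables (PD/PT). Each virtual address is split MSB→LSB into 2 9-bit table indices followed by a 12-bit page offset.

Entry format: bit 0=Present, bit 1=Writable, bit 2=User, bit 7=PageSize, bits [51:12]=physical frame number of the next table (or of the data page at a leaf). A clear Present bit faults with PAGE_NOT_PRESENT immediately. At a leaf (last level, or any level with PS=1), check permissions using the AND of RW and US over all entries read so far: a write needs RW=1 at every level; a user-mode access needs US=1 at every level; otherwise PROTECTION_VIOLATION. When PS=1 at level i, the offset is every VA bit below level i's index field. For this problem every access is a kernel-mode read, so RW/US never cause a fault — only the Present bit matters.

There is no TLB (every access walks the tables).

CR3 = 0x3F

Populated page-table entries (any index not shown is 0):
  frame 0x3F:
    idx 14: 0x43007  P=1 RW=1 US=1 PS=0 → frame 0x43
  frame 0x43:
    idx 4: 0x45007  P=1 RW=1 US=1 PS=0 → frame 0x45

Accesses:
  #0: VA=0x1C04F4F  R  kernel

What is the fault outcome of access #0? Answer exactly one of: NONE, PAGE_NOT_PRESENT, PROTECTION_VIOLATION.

Walk each access:
#0 VA=0x1C04F4F (r,kernel):
  lvl0: tbl 0x3F, slot 14 ⇒ 0x43007 (P1/RW1/US1/PS0)
  lvl1: tbl 0x43, slot 4 ⇒ 0x45007 (P1/RW1/US1/PS0)
  → PA=0x45F4F  (2 entries read)

Access #0 fault: NONE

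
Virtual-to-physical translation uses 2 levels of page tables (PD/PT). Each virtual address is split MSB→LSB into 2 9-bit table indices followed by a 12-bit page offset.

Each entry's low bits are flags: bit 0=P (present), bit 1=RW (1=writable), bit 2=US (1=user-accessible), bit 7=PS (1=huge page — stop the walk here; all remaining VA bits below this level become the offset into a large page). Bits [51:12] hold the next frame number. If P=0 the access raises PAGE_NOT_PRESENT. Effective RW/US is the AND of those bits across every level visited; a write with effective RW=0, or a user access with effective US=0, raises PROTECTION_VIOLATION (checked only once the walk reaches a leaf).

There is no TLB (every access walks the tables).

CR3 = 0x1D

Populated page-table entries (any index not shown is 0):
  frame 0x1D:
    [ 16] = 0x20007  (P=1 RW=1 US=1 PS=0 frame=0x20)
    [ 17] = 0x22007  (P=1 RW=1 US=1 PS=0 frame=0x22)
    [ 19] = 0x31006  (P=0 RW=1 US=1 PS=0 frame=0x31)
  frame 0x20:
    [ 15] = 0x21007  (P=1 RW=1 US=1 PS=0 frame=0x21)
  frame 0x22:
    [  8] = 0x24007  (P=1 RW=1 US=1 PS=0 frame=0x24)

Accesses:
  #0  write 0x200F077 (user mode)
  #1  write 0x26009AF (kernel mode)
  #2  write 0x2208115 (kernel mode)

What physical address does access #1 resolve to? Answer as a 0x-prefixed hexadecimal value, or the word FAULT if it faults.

Per-access translation:
#0 VA=0x200F077 (w,user):
  L0 @0x1D[16] → 0x20007  P=1,RW=1,US=1,PS=0
  L1 @0x20[15] → 0x21007  P=1,RW=1,US=1,PS=0
  → PA=0x21077  (2 entries read)
#1 VA=0x26009AF (w,kernel):
  L0 @0x1D[19] → 0x31006  P=0,RW=1,US=1,PS=0
  ✗ PAGE_NOT_PRESENT  [1 reads]
#2 VA=0x2208115 (w,kernel):
  L0 @0x1D[17] → 0x22007  P=1,RW=1,US=1,PS=0
  L1 @0x22[8] → 0x24007  P=1,RW=1,US=1,PS=0
  → PA=0x24115  (2 entries read)

Access #1 PA: FAULT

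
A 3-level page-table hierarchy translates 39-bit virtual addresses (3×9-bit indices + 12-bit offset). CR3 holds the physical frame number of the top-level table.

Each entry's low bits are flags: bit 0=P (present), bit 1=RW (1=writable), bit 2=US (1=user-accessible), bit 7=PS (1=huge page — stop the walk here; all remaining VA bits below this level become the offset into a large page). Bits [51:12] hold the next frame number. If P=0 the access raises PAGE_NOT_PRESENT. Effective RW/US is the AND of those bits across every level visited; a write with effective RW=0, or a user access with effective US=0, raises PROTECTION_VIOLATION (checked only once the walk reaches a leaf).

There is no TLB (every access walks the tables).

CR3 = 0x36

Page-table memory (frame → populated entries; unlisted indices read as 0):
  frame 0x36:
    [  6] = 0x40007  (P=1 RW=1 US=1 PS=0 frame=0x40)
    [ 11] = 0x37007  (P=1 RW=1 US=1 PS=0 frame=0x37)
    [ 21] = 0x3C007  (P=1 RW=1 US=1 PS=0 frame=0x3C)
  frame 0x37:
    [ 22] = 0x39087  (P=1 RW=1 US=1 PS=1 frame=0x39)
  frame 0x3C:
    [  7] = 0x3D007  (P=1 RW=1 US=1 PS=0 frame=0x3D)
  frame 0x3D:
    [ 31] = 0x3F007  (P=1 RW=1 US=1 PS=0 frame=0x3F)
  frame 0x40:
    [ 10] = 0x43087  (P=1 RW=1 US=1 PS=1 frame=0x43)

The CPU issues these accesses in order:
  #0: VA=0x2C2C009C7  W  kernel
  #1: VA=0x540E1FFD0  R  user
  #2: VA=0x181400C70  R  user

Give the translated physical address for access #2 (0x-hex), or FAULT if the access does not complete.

Walk each access:
#0 VA=0x2C2C009C7 (w,kernel):
  lvl0: tbl 0x36, slot 11 ⇒ 0x37007 (P1/RW1/US1/PS0)
  lvl1: tbl 0x37, slot 22 ⇒ 0x39087 (P1/RW1/US1/PS1)
  → PA=0x399C7 (huge @L1)  (2 entries read)
#1 VA=0x540E1FFD0 (r,user):
  lvl0: tbl 0x36, slot 21 ⇒ 0x3C007 (P1/RW1/US1/PS0)
  lvl1: tbl 0x3C, slot 7 ⇒ 0x3D007 (P1/RW1/US1/PS0)
  lvl2: tbl 0x3D, slot 31 ⇒ 0x3F007 (P1/RW1/US1/PS0)
  → PA=0x3FFD0  (3 entries read)
#2 VA=0x181400C70 (r,user):
  lvl0: tbl 0x36, slot 6 ⇒ 0x40007 (P1/RW1/US1/PS0)
  lvl1: tbl 0x40, slot 10 ⇒ 0x43087 (P1/RW1/US1/PS1)
  → PA=0x43C70 (huge @L1)  (2 entries read)

Access #2 PA: 0x43C70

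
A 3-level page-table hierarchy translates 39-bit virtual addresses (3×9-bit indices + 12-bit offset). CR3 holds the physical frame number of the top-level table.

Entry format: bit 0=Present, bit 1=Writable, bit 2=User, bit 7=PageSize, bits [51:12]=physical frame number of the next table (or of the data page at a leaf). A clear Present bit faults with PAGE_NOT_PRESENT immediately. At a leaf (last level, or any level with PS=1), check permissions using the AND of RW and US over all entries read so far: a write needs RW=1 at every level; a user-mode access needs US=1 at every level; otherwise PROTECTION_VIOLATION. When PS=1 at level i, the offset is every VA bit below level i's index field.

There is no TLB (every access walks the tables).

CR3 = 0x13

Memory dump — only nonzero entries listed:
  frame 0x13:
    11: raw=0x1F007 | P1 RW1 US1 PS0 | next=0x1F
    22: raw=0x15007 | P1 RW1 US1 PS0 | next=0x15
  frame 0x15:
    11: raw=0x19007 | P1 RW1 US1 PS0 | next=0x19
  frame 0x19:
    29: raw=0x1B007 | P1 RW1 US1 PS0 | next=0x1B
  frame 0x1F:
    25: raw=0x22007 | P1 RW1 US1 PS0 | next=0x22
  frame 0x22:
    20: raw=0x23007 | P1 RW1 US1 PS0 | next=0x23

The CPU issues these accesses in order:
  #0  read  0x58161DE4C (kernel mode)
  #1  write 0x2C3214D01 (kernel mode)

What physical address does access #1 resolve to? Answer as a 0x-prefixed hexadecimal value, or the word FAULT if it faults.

Walk each access:
#0 VA=0x58161DE4C (r,kernel):
  lvl0: tbl 0x13, slot 22 ⇒ 0x15007 (P1/RW1/US1/PS0)
  lvl1: tbl 0x15, slot 11 ⇒ 0x19007 (P1/RW1/US1/PS0)
  lvl2: tbl 0x19, slot 29 ⇒ 0x1B007 (P1/RW1/US1/PS0)
  ✓ 0x1BE4C  — 3 lookups
#1 VA=0x2C3214D01 (w,kernel):
  lvl0: tbl 0x13, slot 11 ⇒ 0x1F007 (P1/RW1/US1/PS0)
  lvl1: tbl 0x1F, slot 25 ⇒ 0x22007 (P1/RW1/US1/PS0)
  lvl2: tbl 0x22, slot 20 ⇒ 0x23007 (P1/RW1/US1/PS0)
  ✓ 0x23D01  — 3 lookups

Access #1 PA: 0x23D01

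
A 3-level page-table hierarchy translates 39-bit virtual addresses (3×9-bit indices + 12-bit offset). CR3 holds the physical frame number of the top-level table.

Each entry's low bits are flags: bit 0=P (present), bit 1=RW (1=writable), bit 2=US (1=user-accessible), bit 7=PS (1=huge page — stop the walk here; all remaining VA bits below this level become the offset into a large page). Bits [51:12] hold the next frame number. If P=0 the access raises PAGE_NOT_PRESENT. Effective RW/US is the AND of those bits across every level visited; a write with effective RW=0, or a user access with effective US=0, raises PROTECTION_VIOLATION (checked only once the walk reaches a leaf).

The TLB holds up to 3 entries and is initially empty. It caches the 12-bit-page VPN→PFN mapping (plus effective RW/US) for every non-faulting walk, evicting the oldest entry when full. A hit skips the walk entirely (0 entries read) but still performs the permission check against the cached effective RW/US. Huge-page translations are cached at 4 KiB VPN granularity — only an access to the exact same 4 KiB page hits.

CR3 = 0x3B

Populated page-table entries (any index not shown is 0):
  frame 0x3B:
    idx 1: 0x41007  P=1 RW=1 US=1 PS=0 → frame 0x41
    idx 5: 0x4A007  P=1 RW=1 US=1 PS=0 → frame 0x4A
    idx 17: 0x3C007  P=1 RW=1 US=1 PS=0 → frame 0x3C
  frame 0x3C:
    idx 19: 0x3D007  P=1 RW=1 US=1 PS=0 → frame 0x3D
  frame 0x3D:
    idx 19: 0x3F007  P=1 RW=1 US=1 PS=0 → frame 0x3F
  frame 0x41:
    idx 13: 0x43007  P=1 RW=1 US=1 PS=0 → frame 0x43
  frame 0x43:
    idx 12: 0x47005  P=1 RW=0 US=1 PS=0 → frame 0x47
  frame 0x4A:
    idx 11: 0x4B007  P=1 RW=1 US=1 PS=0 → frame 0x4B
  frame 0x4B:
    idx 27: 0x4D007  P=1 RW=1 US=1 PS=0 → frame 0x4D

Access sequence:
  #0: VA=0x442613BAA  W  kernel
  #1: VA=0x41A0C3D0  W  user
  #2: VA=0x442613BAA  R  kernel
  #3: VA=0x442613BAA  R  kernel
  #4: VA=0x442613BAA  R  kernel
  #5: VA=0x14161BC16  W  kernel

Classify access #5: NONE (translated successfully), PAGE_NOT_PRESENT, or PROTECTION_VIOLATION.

Per-access translation:
#0 VA=0x442613BAA (w,kernel):
  lvl0: tbl 0x3B, slot 17 ⇒ 0x3C007 (P1/RW1/US1/PS0)
  lvl1: tbl 0x3C, slot 19 ⇒ 0x3D007 (P1/RW1/US1/PS0)
  lvl2: tbl 0x3D, slot 19 ⇒ 0x3F007 (P1/RW1/US1/PS0)
  ✓ 0x3FBAA  — 3 lookups
#1 VA=0x41A0C3D0 (w,user):
  lvl0: tbl 0x3B, slot 1 ⇒ 0x41007 (P1/RW1/US1/PS0)
  lvl1: tbl 0x41, slot 13 ⇒ 0x43007 (P1/RW1/US1/PS0)
  lvl2: tbl 0x43, slot 12 ⇒ 0x47005 (P1/RW0/US1/PS0)
  ✗ PROTECTION_VIOLATION  [3 reads]
#2 VA=0x442613BAA (r,kernel):
  TLB hit vpn=0x442613 → PA=0x3FBAA
#3 VA=0x442613BAA (r,kernel):
  TLB hit vpn=0x442613 → PA=0x3FBAA
#4 VA=0x442613BAA (r,kernel):
  TLB hit vpn=0x442613 → PA=0x3FBAA
#5 VA=0x14161BC16 (w,kernel):
  lvl0: tbl 0x3B, slot 5 ⇒ 0x4A007 (P1/RW1/US1/PS0)
  lvl1: tbl 0x4A, slot 11 ⇒ 0x4B007 (P1/RW1/US1/PS0)
  lvl2: tbl 0x4B, slot 27 ⇒ 0x4D007 (P1/RW1/US1/PS0)
  ✓ 0x4DC16  — 3 lookups

Access #5 fault: NONE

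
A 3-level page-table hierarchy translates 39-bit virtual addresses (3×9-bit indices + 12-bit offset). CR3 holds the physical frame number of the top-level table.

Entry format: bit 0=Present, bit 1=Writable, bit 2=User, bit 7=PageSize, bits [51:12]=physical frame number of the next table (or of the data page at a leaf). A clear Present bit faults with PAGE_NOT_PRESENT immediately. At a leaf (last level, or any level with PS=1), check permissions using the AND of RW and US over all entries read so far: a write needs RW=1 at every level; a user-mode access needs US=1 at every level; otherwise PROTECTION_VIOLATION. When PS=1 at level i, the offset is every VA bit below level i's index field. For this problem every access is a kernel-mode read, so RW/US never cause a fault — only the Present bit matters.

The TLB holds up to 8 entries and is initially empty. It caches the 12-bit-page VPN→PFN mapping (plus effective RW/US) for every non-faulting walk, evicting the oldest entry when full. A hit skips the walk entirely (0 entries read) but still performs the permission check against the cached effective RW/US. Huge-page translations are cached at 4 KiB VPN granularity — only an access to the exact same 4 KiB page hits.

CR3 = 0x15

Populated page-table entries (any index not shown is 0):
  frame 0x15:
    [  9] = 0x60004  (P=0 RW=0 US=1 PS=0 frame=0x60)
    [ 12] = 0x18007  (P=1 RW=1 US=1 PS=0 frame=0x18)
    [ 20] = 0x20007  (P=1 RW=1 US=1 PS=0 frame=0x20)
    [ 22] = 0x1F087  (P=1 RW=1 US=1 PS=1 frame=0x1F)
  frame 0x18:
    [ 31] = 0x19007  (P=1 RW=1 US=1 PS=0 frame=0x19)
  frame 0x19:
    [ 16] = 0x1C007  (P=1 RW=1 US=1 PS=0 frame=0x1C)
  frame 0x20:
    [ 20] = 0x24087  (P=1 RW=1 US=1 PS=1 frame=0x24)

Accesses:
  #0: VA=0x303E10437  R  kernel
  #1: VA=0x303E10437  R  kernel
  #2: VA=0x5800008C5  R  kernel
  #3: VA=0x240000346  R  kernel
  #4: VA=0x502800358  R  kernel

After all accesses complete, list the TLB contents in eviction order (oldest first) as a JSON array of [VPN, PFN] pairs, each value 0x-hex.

Trace:
#0 VA=0x303E10437 (r,kernel):
  lvl0: tbl 0x15, slot 12 ⇒ 0x18007 (P1/RW1/US1/PS0)
  lvl1: tbl 0x18, slot 31 ⇒ 0x19007 (P1/RW1/US1/PS0)
  lvl2: tbl 0x19, slot 16 ⇒ 0x1C007 (P1/RW1/US1/PS0)
  → PA=0x1C437  (3 entries read)
#1 VA=0x303E10437 (r,kernel):
  TLB hit vpn=0x303E10 → PA=0x1C437
#2 VA=0x5800008C5 (r,kernel):
  lvl0: tbl 0x15, slot 22 ⇒ 0x1F087 (P1/RW1/US1/PS1)
  → PA=0x1F8C5 (huge @L0)  (1 entries read)
#3 VA=0x240000346 (r,kernel):
  lvl0: tbl 0x15, slot 9 ⇒ 0x60004 (P0/RW0/US1/PS0)
  → PAGE_NOT_PRESENT  (1 entries read)
#4 VA=0x502800358 (r,kernel):
  lvl0: tbl 0x15, slot 20 ⇒ 0x20007 (P1/RW1/US1/PS0)
  lvl1: tbl 0x20, slot 20 ⇒ 0x24087 (P1/RW1/US1/PS1)
  → PA=0x24358 (huge @L1)  (2 entries read)

TLB: [["0x303E10", "0x1C"], ["0x580000", "0x1F"], ["0x502800", "0x24"]]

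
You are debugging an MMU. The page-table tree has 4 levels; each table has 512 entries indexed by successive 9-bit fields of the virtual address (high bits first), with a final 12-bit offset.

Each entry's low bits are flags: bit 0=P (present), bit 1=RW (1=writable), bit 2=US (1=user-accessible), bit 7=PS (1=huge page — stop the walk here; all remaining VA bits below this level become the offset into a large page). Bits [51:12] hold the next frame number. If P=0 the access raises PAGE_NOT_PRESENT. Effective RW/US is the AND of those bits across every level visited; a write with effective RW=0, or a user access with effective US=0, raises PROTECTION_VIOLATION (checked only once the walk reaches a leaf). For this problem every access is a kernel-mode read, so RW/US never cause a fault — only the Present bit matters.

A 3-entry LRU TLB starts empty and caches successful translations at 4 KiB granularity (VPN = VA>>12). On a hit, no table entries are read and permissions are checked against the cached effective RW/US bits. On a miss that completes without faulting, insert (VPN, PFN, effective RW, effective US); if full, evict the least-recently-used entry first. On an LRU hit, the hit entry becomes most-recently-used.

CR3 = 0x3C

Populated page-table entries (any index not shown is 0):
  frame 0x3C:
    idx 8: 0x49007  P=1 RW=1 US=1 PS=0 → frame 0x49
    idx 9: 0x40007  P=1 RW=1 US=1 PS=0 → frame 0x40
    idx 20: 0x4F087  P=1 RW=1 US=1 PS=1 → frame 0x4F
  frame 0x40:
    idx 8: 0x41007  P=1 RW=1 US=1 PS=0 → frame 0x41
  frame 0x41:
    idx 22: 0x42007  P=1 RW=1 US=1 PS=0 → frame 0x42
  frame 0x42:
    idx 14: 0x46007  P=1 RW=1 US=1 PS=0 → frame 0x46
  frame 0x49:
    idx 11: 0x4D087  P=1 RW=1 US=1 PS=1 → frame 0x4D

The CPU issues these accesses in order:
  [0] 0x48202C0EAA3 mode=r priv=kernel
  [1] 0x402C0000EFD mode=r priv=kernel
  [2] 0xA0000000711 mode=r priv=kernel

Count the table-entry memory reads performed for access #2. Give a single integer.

Trace:
#0 VA=0x48202C0EAA3 (r,kernel):
  L0 @0x3C[9] → 0x40007  P=1,RW=1,US=1,PS=0
  L1 @0x40[8] → 0x41007  P=1,RW=1,US=1,PS=0
  L2 @0x41[22] → 0x42007  P=1,RW=1,US=1,PS=0
  L3 @0x42[14] → 0x46007  P=1,RW=1,US=1,PS=0
  → PA=0x46AA3  (4 entries read)
#1 VA=0x402C0000EFD (r,kernel):
  L0 @0x3C[8] → 0x49007  P=1,RW=1,US=1,PS=0
  L1 @0x49[11] → 0x4D087  P=1,RW=1,US=1,PS=1
  → PA=0x4DEFD (huge @L1)  (2 entries read)
#2 VA=0xA0000000711 (r,kernel):
  L0 @0x3C[20] → 0x4F087  P=1,RW=1,US=1,PS=1
  → PA=0x4F711 (huge @L0)  (1 entries read)

Entries read for #2: 1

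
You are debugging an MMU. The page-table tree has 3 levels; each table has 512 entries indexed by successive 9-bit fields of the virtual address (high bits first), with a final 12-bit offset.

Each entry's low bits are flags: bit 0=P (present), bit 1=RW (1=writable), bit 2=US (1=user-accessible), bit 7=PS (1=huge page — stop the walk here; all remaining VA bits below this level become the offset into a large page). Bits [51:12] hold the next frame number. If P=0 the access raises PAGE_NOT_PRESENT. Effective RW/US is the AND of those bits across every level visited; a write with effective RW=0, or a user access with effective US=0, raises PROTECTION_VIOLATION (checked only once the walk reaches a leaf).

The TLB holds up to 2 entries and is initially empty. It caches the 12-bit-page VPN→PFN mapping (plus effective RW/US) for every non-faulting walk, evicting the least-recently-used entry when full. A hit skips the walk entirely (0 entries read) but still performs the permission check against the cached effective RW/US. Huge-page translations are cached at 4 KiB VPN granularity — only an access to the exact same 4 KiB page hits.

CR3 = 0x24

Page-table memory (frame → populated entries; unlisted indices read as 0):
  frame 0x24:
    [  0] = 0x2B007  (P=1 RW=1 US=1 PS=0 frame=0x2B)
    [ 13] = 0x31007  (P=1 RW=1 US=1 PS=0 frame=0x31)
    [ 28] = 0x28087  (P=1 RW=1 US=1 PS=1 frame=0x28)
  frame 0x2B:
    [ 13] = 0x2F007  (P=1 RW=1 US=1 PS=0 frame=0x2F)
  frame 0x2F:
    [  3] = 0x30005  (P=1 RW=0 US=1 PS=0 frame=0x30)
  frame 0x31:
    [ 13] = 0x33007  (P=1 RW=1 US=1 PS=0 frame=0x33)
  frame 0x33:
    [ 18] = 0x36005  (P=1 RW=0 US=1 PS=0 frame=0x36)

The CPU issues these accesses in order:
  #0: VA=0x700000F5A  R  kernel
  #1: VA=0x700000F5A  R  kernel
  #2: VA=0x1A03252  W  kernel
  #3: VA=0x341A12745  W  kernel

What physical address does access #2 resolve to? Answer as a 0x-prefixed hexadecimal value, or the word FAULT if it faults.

Walk each access:
#0 VA=0x700000F5A (r,kernel):
  lvl0: tbl 0x24, slot 28 ⇒ 0x28087 (P1/RW1/US1/PS1)
  ✓ 0x28F5A (huge @L0)  — 1 lookups
#1 VA=0x700000F5A (r,kernel):
  TLB hit vpn=0x700000 → PA=0x28F5A
#2 VA=0x1A03252 (w,kernel):
  lvl0: tbl 0x24, slot 0 ⇒ 0x2B007 (P1/RW1/US1/PS0)
  lvl1: tbl 0x2B, slot 13 ⇒ 0x2F007 (P1/RW1/US1/PS0)
  lvl2: tbl 0x2F, slot 3 ⇒ 0x30005 (P1/RW0/US1/PS0)
  → PROTECTION_VIOLATION  (3 entries read)
#3 VA=0x341A12745 (w,kernel):
  lvl0: tbl 0x24, slot 13 ⇒ 0x31007 (P1/RW1/US1/PS0)
  lvl1: tbl 0x31, slot 13 ⇒ 0x33007 (P1/RW1/US1/PS0)
  lvl2: tbl 0x33, slot 18 ⇒ 0x36005 (P1/RW0/US1/PS0)
  → PROTECTION_VIOLATION  (3 entries read)

Access #2 PA: FAULT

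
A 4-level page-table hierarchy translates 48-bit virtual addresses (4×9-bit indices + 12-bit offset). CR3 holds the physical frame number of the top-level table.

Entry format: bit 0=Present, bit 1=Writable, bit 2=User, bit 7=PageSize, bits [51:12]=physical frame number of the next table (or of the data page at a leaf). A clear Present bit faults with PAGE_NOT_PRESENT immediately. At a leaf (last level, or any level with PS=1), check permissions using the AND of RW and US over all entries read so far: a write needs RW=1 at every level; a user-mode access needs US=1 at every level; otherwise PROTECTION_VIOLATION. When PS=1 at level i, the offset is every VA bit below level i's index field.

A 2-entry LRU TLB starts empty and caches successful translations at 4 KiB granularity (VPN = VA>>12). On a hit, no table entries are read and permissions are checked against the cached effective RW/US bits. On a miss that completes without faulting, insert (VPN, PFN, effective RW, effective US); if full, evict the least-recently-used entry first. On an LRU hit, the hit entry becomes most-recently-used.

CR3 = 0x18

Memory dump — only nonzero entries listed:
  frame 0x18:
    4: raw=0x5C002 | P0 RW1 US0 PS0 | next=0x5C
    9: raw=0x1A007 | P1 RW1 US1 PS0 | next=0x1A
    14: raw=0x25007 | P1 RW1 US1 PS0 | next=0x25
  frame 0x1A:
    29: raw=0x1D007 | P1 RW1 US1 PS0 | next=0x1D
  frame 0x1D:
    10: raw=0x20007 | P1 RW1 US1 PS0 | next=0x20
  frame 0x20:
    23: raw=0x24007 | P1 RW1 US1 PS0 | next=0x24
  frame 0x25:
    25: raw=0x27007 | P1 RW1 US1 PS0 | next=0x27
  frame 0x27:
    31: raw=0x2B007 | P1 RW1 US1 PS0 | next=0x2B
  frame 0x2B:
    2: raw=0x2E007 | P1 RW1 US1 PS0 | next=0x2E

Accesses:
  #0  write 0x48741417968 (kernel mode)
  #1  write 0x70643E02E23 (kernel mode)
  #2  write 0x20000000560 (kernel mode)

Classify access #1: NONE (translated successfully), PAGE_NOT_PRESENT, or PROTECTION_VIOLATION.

Per-access translation:
#0 VA=0x48741417968 (w,kernel):
  L0: frame=0x18 idx=9 entry=0x1A007 [P=1 RW=1 US=1 PS=0]
  L1: frame=0x1A idx=29 entry=0x1D007 [P=1 RW=1 US=1 PS=0]
  L2: frame=0x1D idx=10 entry=0x20007 [P=1 RW=1 US=1 PS=0]
  L3: frame=0x20 idx=23 entry=0x24007 [P=1 RW=1 US=1 PS=0]
  ⇒ phys 0x24968  [4 reads]
#1 VA=0x70643E02E23 (w,kernel):
  L0: frame=0x18 idx=14 entry=0x25007 [P=1 RW=1 US=1 PS=0]
  L1: frame=0x25 idx=25 entry=0x27007 [P=1 RW=1 US=1 PS=0]
  L2: frame=0x27 idx=31 entry=0x2B007 [P=1 RW=1 US=1 PS=0]
  L3: frame=0x2B idx=2 entry=0x2E007 [P=1 RW=1 US=1 PS=0]
  ⇒ phys 0x2EE23  [4 reads]
#2 VA=0x20000000560 (w,kernel):
  L0: frame=0x18 idx=4 entry=0x5C002 [P=0 RW=1 US=0 PS=0]
  → PAGE_NOT_PRESENT  (1 entries read)

Access #1 fault: NONE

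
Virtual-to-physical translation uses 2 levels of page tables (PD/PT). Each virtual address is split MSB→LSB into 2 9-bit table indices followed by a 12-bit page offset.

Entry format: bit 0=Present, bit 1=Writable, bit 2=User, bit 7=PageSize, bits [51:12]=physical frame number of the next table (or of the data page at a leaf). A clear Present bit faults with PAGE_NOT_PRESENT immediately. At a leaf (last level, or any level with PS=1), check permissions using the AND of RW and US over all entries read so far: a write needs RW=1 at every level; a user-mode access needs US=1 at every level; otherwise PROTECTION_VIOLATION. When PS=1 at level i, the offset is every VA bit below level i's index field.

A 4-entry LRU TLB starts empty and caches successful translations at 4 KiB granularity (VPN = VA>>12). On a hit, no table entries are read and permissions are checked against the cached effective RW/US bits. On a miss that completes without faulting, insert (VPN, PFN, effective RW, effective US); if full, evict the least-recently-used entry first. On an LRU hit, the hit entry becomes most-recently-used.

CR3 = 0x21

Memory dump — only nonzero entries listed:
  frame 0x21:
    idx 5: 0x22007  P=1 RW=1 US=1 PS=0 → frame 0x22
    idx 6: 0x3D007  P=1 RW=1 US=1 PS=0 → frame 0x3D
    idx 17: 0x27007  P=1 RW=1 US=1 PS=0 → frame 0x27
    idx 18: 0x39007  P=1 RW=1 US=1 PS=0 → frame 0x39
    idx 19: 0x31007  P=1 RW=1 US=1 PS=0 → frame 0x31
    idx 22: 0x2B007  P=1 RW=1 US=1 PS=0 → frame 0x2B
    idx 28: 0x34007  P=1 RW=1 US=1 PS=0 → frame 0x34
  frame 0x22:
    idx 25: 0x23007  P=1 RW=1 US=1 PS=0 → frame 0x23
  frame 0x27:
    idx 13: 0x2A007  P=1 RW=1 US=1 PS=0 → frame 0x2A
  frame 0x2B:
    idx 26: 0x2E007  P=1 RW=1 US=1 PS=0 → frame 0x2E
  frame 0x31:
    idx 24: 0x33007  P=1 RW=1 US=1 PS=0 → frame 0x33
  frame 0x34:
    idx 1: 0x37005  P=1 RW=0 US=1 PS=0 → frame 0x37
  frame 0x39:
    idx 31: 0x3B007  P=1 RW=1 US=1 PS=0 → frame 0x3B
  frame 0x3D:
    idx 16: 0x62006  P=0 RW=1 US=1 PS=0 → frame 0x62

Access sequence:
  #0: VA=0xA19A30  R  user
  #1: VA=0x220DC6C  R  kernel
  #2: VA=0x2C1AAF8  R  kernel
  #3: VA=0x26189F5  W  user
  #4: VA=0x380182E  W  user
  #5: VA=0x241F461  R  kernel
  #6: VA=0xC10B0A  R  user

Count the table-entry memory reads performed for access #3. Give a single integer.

Trace:
#0 VA=0xA19A30 (r,user):
  lvl0: tbl 0x21, slot 5 ⇒ 0x22007 (P1/RW1/US1/PS0)
  lvl1: tbl 0x22, slot 25 ⇒ 0x23007 (P1/RW1/US1/PS0)
  ✓ 0x23A30  — 2 lookups
#1 VA=0x220DC6C (r,kernel):
  lvl0: tbl 0x21, slot 17 ⇒ 0x27007 (P1/RW1/US1/PS0)
  lvl1: tbl 0x27, slot 13 ⇒ 0x2A007 (P1/RW1/US1/PS0)
  ✓ 0x2AC6C  — 2 lookups
#2 VA=0x2C1AAF8 (r,kernel):
  lvl0: tbl 0x21, slot 22 ⇒ 0x2B007 (P1/RW1/US1/PS0)
  lvl1: tbl 0x2B, slot 26 ⇒ 0x2E007 (P1/RW1/US1/PS0)
  ✓ 0x2EAF8  — 2 lookups
#3 VA=0x26189F5 (w,user):
  lvl0: tbl 0x21, slot 19 ⇒ 0x31007 (P1/RW1/US1/PS0)
  lvl1: tbl 0x31, slot 24 ⇒ 0x33007 (P1/RW1/US1/PS0)
  ✓ 0x339F5  — 2 lookups
#4 VA=0x380182E (w,user):
  lvl0: tbl 0x21, slot 28 ⇒ 0x34007 (P1/RW1/US1/PS0)
  lvl1: tbl 0x34, slot 1 ⇒ 0x37005 (P1/RW0/US1/PS0)
  ⇒ fault: PROTECTION_VIOLATION  — 2 lookups
#5 VA=0x241F461 (r,kernel):
  lvl0: tbl 0x21, slot 18 ⇒ 0x39007 (P1/RW1/US1/PS0)
  lvl1: tbl 0x39, slot 31 ⇒ 0x3B007 (P1/RW1/US1/PS0)
  ✓ 0x3B461  — 2 lookups
#6 VA=0xC10B0A (r,user):
  lvl0: tbl 0x21, slot 6 ⇒ 0x3D007 (P1/RW1/US1/PS0)
  lvl1: tbl 0x3D, slot 16 ⇒ 0x62006 (P0/RW1/US1/PS0)
  ⇒ fault: PAGE_NOT_PRESENT  — 2 lookups

Entries read for #3: 2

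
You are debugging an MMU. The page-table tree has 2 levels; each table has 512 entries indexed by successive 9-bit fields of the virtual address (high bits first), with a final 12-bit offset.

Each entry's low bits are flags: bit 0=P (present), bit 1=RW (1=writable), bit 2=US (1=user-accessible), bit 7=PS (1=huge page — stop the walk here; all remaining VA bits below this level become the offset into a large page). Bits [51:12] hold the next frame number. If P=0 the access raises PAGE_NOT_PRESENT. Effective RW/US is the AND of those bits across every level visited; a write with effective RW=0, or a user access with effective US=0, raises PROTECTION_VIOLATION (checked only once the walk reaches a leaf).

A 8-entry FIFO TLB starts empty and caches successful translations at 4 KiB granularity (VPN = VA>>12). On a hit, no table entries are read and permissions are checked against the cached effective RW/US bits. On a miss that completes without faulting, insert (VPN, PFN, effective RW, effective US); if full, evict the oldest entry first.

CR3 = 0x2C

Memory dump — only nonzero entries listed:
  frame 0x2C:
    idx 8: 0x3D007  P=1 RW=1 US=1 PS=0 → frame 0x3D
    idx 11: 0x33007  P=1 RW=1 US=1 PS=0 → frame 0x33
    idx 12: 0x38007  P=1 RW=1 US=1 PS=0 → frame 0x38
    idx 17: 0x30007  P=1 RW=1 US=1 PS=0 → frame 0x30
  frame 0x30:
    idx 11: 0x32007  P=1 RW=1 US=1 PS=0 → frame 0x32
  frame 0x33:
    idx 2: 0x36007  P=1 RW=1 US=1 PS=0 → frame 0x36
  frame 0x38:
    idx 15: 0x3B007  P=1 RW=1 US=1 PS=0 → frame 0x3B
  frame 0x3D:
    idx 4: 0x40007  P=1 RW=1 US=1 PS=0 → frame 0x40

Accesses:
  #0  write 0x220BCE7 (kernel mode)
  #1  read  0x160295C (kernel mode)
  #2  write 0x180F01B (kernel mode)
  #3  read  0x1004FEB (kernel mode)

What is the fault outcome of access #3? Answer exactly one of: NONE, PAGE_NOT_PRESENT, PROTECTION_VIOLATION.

Walk each access:
#0 VA=0x220BCE7 (w,kernel):
  lvl0: tbl 0x2C, slot 17 ⇒ 0x30007 (P1/RW1/US1/PS0)
  lvl1: tbl 0x30, slot 11 ⇒ 0x32007 (P1/RW1/US1/PS0)
  ✓ 0x32CE7  — 2 lookups
#1 VA=0x160295C (r,kernel):
  lvl0: tbl 0x2C, slot 11 ⇒ 0x33007 (P1/RW1/US1/PS0)
  lvl1: tbl 0x33, slot 2 ⇒ 0x36007 (P1/RW1/US1/PS0)
  ✓ 0x3695C  — 2 lookups
#2 VA=0x180F01B (w,kernel):
  lvl0: tbl 0x2C, slot 12 ⇒ 0x38007 (P1/RW1/US1/PS0)
  lvl1: tbl 0x38, slot 15 ⇒ 0x3B007 (P1/RW1/US1/PS0)
  ✓ 0x3B01B  — 2 lookups
#3 VA=0x1004FEB (r,kernel):
  lvl0: tbl 0x2C, slot 8 ⇒ 0x3D007 (P1/RW1/US1/PS0)
  lvl1: tbl 0x3D, slot 4 ⇒ 0x40007 (P1/RW1/US1/PS0)
  ✓ 0x40FEB  — 2 lookups

Access #3 fault: NONE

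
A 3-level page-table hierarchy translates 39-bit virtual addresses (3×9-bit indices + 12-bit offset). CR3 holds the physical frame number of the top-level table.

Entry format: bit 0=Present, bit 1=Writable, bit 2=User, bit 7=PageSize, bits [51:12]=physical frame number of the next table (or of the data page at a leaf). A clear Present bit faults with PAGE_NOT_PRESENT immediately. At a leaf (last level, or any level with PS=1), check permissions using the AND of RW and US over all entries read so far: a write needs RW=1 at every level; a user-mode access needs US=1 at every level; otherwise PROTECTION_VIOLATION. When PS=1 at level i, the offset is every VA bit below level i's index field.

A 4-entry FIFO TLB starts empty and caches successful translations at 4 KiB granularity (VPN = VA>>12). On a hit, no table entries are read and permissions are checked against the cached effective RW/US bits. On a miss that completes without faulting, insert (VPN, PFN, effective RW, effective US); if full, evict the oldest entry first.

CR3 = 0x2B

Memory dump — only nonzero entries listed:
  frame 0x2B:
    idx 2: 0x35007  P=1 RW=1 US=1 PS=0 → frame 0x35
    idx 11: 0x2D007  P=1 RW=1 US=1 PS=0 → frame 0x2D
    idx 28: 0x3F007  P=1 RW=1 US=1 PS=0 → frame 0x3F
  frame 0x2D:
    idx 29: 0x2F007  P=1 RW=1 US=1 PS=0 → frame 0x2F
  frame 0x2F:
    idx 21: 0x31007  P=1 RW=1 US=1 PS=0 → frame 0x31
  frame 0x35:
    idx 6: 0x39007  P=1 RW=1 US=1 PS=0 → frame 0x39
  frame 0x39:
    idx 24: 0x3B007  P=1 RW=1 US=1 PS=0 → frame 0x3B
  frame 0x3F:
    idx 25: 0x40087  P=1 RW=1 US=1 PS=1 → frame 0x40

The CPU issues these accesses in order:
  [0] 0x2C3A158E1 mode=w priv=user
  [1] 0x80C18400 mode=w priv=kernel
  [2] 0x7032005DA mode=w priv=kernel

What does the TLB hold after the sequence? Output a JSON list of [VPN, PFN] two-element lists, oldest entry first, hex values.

Per-access translation:
#0 VA=0x2C3A158E1 (w,user):
  lvl0: tbl 0x2B, slot 11 ⇒ 0x2D007 (P1/RW1/US1/PS0)
  lvl1: tbl 0x2D, slot 29 ⇒ 0x2F007 (P1/RW1/US1/PS0)
  lvl2: tbl 0x2F, slot 21 ⇒ 0x31007 (P1/RW1/US1/PS0)
  ⇒ phys 0x318E1  [3 reads]
#1 VA=0x80C18400 (w,kernel):
  lvl0: tbl 0x2B, slot 2 ⇒ 0x35007 (P1/RW1/US1/PS0)
  lvl1: tbl 0x35, slot 6 ⇒ 0x39007 (P1/RW1/US1/PS0)
  lvl2: tbl 0x39, slot 24 ⇒ 0x3B007 (P1/RW1/US1/PS0)
  ⇒ phys 0x3B400  [3 reads]
#2 VA=0x7032005DA (w,kernel):
  lvl0: tbl 0x2B, slot 28 ⇒ 0x3F007 (P1/RW1/US1/PS0)
  lvl1: tbl 0x3F, slot 25 ⇒ 0x40087 (P1/RW1/US1/PS1)
  ⇒ phys 0x405DA (huge @L1)  [2 reads]

TLB: [["0x2C3A15", "0x31"], ["0x80C18", "0x3B"], ["0x703200", "0x40"]]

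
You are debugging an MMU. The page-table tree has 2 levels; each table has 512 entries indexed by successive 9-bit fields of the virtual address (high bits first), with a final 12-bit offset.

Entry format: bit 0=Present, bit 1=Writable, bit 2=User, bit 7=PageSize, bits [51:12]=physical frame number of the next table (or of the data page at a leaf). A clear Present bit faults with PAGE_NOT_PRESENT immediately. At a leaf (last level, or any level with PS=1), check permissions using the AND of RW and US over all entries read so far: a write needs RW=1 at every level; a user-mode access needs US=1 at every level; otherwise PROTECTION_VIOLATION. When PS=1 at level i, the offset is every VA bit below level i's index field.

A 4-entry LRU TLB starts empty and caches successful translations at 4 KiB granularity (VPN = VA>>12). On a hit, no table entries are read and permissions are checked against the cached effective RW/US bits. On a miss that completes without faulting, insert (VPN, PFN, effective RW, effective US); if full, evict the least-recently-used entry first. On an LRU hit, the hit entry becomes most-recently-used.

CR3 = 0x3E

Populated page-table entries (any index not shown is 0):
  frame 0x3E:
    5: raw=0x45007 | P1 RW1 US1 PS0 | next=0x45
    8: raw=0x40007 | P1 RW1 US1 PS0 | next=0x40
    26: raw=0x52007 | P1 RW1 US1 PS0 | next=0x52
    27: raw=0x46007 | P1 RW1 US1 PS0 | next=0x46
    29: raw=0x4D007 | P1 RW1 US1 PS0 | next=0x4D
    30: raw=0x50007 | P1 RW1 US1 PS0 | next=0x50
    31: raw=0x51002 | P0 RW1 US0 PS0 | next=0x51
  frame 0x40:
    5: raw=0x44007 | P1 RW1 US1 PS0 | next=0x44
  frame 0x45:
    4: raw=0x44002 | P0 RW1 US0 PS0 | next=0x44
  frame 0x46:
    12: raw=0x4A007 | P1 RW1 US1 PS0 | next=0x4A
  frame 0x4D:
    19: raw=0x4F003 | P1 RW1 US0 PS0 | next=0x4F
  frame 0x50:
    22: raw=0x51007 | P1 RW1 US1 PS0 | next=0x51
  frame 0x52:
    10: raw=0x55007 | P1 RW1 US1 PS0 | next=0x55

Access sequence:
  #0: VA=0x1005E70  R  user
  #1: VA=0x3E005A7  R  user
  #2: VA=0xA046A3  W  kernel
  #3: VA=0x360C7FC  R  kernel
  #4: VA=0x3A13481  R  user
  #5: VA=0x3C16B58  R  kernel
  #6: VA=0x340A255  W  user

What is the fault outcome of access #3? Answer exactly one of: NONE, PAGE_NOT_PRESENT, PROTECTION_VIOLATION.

Walk each access:
#0 VA=0x1005E70 (r,user):
  L0: frame=0x3E idx=8 entry=0x40007 [P=1 RW=1 US=1 PS=0]
  L1: frame=0x40 idx=5 entry=0x44007 [P=1 RW=1 US=1 PS=0]
  ⇒ phys 0x44E70  [2 reads]
#1 VA=0x3E005A7 (r,user):
  L0: frame=0x3E idx=31 entry=0x51002 [P=0 RW=1 US=0 PS=0]
  ⇒ fault: PAGE_NOT_PRESENT  — 1 lookups
#2 VA=0xA046A3 (w,kernel):
  L0: frame=0x3E idx=5 entry=0x45007 [P=1 RW=1 US=1 PS=0]
  L1: frame=0x45 idx=4 entry=0x44002 [P=0 RW=1 US=0 PS=0]
  ⇒ fault: PAGE_NOT_PRESENT  — 2 lookups
#3 VA=0x360C7FC (r,kernel):
  L0: frame=0x3E idx=27 entry=0x46007 [P=1 RW=1 US=1 PS=0]
  L1: frame=0x46 idx=12 entry=0x4A007 [P=1 RW=1 US=1 PS=0]
  ⇒ phys 0x4A7FC  [2 reads]
#4 VA=0x3A13481 (r,user):
  L0: frame=0x3E idx=29 entry=0x4D007 [P=1 RW=1 US=1 PS=0]
  L1: frame=0x4D idx=19 entry=0x4F003 [P=1 RW=1 US=0 PS=0]
  ⇒ fault: PROTECTION_VIOLATION  — 2 lookups
#5 VA=0x3C16B58 (r,kernel):
  L0: frame=0x3E idx=30 entry=0x50007 [P=1 RW=1 US=1 PS=0]
  L1: frame=0x50 idx=22 entry=0x51007 [P=1 RW=1 US=1 PS=0]
  ⇒ phys 0x51B58  [2 reads]
#6 VA=0x340A255 (w,user):
  L0: frame=0x3E idx=26 entry=0x52007 [P=1 RW=1 US=1 PS=0]
  L1: frame=0x52 idx=10 entry=0x55007 [P=1 RW=1 US=1 PS=0]
  ⇒ phys 0x55255  [2 reads]

Access #3 fault: NONE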